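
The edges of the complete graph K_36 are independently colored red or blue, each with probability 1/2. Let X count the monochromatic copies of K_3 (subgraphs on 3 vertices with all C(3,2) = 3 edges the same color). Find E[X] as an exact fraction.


Let X = Σ_S X_S over the C(36, 3) = 7140 subsets S of size 3, where X_S = 1 if the K_3 on S is monochromatic.
For a fixed S, the K_3 on S has C(3, 2) = 3 edges. P[all 3 edges red] = (1/2)^3, and likewise for blue, so P[monochromatic] = 2·(1/2)^3 = 2^{1 − 3} = 1/4.
By linearity: E[X] = C(36, 3) · 2^{1 − 3} = 7140 · 1/4 = 1785.
Numerically: E[X] ≈ 1785.00000.

E[X] = C(36,3)·2^(1−C(3,2)) = 1785 ≈ 1785.00000.


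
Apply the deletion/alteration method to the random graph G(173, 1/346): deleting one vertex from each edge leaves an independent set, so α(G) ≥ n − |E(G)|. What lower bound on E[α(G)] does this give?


E[|E(G)|] = C(173, 2)·p = 14878 · (1/346) = 43.
E[α(G)] ≥ n − E[|E(G)|] = 173 − 43 = 130.
Numerically: ≈ 130.00000.
(This is only a lower bound; the true E[α(G)] may be larger.)

E[α(G)] ≥ 130 ≈ 130.00000.


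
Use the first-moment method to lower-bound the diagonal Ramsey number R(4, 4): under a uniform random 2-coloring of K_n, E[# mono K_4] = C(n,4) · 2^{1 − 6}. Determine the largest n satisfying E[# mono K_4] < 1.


We need C(n, 4) · 2^{1 − 6} < 1, i.e. C(n, 4) < 2^{6 − 1} = 32.
Check values of n near the boundary:
  n = 4: C(4, 4) = 1; 1 < 32? YES
  n = 5: C(5, 4) = 5; 5 < 32? YES
  n = 6: C(6, 4) = 15; 15 < 32? YES
  n = 7: C(7, 4) = 35; 35 < 32? NO
  n = 8: C(8, 4) = 70; 70 < 32? NO
  n = 9: C(9, 4) = 126; 126 < 32? NO
The largest n with C(n, 4) < 32 is n = 6 (where E[X] = 15/32 ≈ 0.469). Hence R(4, 4) > 6, i.e. R(4, 4) ≥ 7.

Largest n = 6; hence R(4, 4) > 6.


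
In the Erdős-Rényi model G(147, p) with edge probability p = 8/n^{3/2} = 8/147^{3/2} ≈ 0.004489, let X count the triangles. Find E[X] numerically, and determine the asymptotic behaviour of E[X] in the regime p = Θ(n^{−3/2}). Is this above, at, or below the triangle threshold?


Number of potential triangles: C(147, 3) = 518665.
Each occurs with probability p³ ≈ (0.004489)³ ≈ 9.043613e-08.
By linearity: E[X] = C(147, 3)·p³ ≈ 518665 · 9.043613e-08 ≈ 0.0469.
Since α = 3/2 > 1, p = c/n^{3/2} = o(1/n) is below the triangle threshold p ~ 1/n. Asymptotically E[X] ~ (c³/6)·n^{3(1−α)} = (8³/6)·n^{-1.5} → 0, so by Markov's inequality G has no triangles w.h.p.

E[X] ≈ 0.0469; in regime p = Θ(1/n^{3/2}) E[X] tends to 0 (below the triangle threshold p ~ 1/n).


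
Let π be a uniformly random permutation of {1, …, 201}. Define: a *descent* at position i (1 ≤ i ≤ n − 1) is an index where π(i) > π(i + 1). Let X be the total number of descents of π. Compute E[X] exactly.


Write X = Σ X_I over i = 1, …, 200, with X_I the indicator of one descent.
There are 200 indicators.
For each fixed i, the pair (π(i), π(i+1)) is a uniformly random ordered pair of distinct values from {1, …, 201}; by symmetry P[π(i) > π(i+1)] = 1/2.
By linearity: E[X] = 200 · (1/2) = (201 − 1) · (1/2) = 100 ≈ 100.0000.

E[X] = 100 = 100.0000.


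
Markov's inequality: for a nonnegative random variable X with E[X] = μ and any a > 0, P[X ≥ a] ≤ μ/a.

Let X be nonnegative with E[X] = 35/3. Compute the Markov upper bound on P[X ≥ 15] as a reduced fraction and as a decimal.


μ = E[X] = 35/3, a = 15.
Markov: P[X ≥ 15] ≤ μ/a = (35/3)/15 = 7/9.
Numerically: ≈ 0.7778.
(Since a = 15 > μ = 11.6667, the bound 7/9 is < 1 and informative.)

P[X ≥ 15] ≤ 7/9 ≈ 0.7778.


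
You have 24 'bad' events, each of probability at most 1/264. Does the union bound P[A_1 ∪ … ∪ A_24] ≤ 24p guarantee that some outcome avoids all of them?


Union bound: P[∪_{i=1}^{24} A_i] ≤ Σ_i P[A_i] ≤ 24·p = 24·(1/264) = 1/11.
Numerically: 1/11 ≈ 0.09091.
Is 1/11 < 1? YES.
Since P[∪ A_i] ≤ 1/11 < 1, the complement has P[∩ A_i^c] ≥ 1 − 1/11 = 10/11 > 0, so some outcome avoids every A_i.

24·p = 1/11 ≈ 0.09091; existence CERTIFIED by the union bound.


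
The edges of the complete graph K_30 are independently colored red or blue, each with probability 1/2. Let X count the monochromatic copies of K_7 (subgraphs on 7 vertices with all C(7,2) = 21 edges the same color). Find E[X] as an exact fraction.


Let X = Σ_S X_S over the C(30, 7) = 2035800 subsets S of size 7, where X_S = 1 if the K_7 on S is monochromatic.
For a fixed S, the K_7 on S has C(7, 2) = 21 edges. P[all 21 edges red] = (1/2)^21, and likewise for blue, so P[monochromatic] = 2·(1/2)^21 = 2^{1 − 21} = 1/1048576.
By linearity: E[X] = C(30, 7) · 2^{1 − 21} = 2035800 · 1/1048576 = 254475/131072.
Numerically: E[X] ≈ 1.94149.

E[X] = C(30,7)·2^(1−C(7,2)) = 254475/131072 ≈ 1.94149.


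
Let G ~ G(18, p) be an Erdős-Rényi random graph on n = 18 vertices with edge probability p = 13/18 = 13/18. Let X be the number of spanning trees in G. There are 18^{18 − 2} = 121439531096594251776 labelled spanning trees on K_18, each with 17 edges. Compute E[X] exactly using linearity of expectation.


K_18 has 18^{18 − 2} = 121439531096594251776 labelled spanning trees.
For each such spanning tree H, let X_H = 1 if all 17 edges of H are present in G. Then P[X_H = 1] = p^{17} = (13/18)^{17} = 8650415919381337933/2185911559738696531968.
By linearity: E[X] = Σ_H E[X_H] = 121439531096594251776 · p^{17} = 121439531096594251776 · 8650415919381337933/2185911559738696531968 = 8650415919381337933/18.
Numerically: E[X] ≈ 4.8058e+17.

E[X] = 121439531096594251776 · (13/18)^{17} = 8650415919381337933/18 ≈ 4.8058e+17.


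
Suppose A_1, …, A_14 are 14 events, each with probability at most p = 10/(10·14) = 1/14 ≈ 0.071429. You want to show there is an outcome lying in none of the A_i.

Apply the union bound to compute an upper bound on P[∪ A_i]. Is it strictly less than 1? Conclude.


Union bound: P[∪_{i=1}^{14} A_i] ≤ Σ_i P[A_i] ≤ 14·p = 14·(1/14) = 1.
Numerically: 1 ≈ 1.000000.
Is 1 < 1? NO.
Since the bound 1 is ≥ 1, the union bound is uninformative here; it does NOT by itself certify existence.

14·p = 1 ≈ 1.000000; existence NOT certified by the union bound.


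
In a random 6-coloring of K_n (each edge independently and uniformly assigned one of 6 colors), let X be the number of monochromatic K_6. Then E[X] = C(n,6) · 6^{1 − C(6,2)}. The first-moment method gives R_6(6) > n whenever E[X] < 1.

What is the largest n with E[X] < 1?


We need C(n, 6) · 6^{1 − 15} < 1, i.e. C(n, 6) < 6^{15 − 1} = 78364164096.
Check values of n near the boundary:
  n = 196: C(196, 6) = 72887293024; 72887293024 < 78364164096? YES
  n = 197: C(197, 6) = 75176946208; 75176946208 < 78364164096? YES
  n = 198: C(198, 6) = 77526225777; 77526225777 < 78364164096? YES
  n = 199: C(199, 6) = 79936367511; 79936367511 < 78364164096? NO
  n = 200: C(200, 6) = 82408626300; 82408626300 < 78364164096? NO
The largest n with C(n, 6) < 78364164096 is n = 198 (where E[X] = 25842075259/26121388032 ≈ 0.9893). Hence R_6(6) > 198, i.e. R_6(6) ≥ 199.

Largest n = 198; hence R_6(6) > 198.


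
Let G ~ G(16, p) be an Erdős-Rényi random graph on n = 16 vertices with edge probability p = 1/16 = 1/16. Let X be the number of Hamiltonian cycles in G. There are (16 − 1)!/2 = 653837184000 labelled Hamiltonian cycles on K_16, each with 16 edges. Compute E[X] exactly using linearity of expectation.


K_16 has (16 − 1)!/2 = 653837184000 labelled Hamiltonian cycles.
For each such Hamiltonian cycle H, let X_H = 1 if all 16 edges of H are present in G. Then P[X_H = 1] = p^{16} = (1/16)^{16} = 1/18446744073709551616.
By linearity of expectation: E[X] = Σ_H E[X_H] = 653837184000 · p^{16} = 653837184000 · 1/18446744073709551616 = 638512875/18014398509481984.
Numerically: E[X] ≈ 3.54446e-08.

E[X] = 653837184000 · (1/16)^{16} = 638512875/18014398509481984 ≈ 3.54446e-08.


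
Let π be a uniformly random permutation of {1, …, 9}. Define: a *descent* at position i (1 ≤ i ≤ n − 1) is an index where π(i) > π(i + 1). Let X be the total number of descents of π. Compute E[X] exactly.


Write X = Σ X_I over i = 1, …, 8, with X_I the indicator of one descent.
There are 8 indicators.
For each fixed i, the pair (π(i), π(i+1)) is a uniformly random ordered pair of distinct values from {1, …, 9}; by symmetry P[π(i) > π(i+1)] = 1/2.
By linearity: E[X] = 8 · (1/2) = (9 − 1) · (1/2) = 4 ≈ 4.0000.

E[X] = 4 = 4.0000.


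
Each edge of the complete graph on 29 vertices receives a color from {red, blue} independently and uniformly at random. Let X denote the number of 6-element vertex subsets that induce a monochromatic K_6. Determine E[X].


Let X = Σ_S X_S over the C(29, 6) = 475020 subsets S of size 6, where X_S = 1 if the K_6 on S is monochromatic.
For a fixed S, the K_6 on S has C(6, 2) = 15 edges. P[all 15 edges red] = (1/2)^15, and likewise for blue, so P[monochromatic] = 2·(1/2)^15 = 2^{1 − 15} = 1/16384.
By linearity of expectation: E[X] = C(29, 6) · 2^{1 − 15} = 475020 · 1/16384 = 118755/4096.
Numerically: E[X] ≈ 28.993.

E[X] = C(29,6)·2^(1−C(6,2)) = 118755/4096 ≈ 28.993.


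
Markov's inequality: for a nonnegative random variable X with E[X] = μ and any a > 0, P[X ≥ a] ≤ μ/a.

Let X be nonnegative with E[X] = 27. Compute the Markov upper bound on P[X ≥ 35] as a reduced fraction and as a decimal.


μ = E[X] = 27, a = 35.
Markov: P[X ≥ 35] ≤ μ/a = (27)/35 = 27/35.
Numerically: ≈ 0.77143.
(Since a = 35 > μ = 27.00000, the bound 27/35 is < 1 and informative.)

P[X ≥ 35] ≤ 27/35 ≈ 0.77143.


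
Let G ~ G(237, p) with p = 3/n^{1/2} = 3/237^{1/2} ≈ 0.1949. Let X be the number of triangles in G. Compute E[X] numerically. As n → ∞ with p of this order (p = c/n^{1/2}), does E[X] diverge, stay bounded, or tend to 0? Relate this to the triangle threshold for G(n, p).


Number of potential triangles: C(237, 3) = 2190670.
Each occurs with probability p³ ≈ (0.1949)³ ≈ 7.400162e-03.
By linearity: E[X] = C(237, 3)·p³ ≈ 2190670 · 7.400162e-03 ≈ 16211.3136.
Since α = 1/2 < 1, p = c/n^{1/2} ≫ 1/n is above the triangle threshold p ~ 1/n. Asymptotically E[X] ~ (c³/6)·n^{3(1−α)} = (3³/6)·n^{1.5} → ∞; triangles are abundant w.h.p.

E[X] ≈ 16211.3136; in regime p = Θ(1/n^{1/2}) E[X] diverges (above the triangle threshold p ~ 1/n).


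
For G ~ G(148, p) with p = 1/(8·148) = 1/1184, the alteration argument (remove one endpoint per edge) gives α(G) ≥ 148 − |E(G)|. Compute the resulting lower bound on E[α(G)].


E[|E(G)|] = C(148, 2)·p = 10878 · (1/1184) = 147/16.
E[α(G)] ≥ n − E[|E(G)|] = 148 − 147/16 = 2221/16.
Numerically: ≈ 138.81250.
(This is only a lower bound; the true E[α(G)] may be larger.)

E[α(G)] ≥ 2221/16 ≈ 138.81250.


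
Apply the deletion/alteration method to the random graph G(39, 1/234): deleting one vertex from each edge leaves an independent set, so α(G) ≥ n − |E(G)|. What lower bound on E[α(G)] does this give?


E[|E(G)|] = C(39, 2)·p = 741 · (1/234) = 19/6.
E[α(G)] ≥ n − E[|E(G)|] = 39 − 19/6 = 215/6.
Numerically: ≈ 35.833333.
(This is only a lower bound; the true E[α(G)] may be larger.)

E[α(G)] ≥ 215/6 ≈ 35.833333.


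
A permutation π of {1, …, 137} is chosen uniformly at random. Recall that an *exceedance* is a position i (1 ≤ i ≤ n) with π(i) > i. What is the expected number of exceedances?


Write X = Σ_{i=1}^{137} X_i, where X_i = 1_{π(i) > i}.
For each fixed i, π(i) is uniform over {1, …, 137} (marginal of a uniform permutation), so P[π(i) > i] = (n − i)/n. Summing: Σ_{i=1}^{137} (n − i)/n = (0 + 1 + … + 136)/137 = 137(137 − 1)/(2·137) = (137 − 1)/2.
Hence E[X] = Σ_{i=1}^{137} (137 − i)/137 = 68 ≈ 68.000.

E[X] = 68 = 68.000.


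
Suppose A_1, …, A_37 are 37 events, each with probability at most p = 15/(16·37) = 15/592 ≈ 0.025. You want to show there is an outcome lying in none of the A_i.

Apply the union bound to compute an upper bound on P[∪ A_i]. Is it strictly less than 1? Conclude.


Union bound: P[∪_{i=1}^{37} A_i] ≤ Σ_i P[A_i] ≤ 37·p = 37·(15/592) = 15/16.
Numerically: 15/16 ≈ 0.938.
Is 15/16 < 1? YES.
Since P[∪ A_i] ≤ 15/16 < 1, the complement has P[∩ A_i^c] ≥ 1 − 15/16 = 1/16 > 0, so some outcome avoids every A_i.

37·p = 15/16 ≈ 0.938; existence CERTIFIED by the union bound.


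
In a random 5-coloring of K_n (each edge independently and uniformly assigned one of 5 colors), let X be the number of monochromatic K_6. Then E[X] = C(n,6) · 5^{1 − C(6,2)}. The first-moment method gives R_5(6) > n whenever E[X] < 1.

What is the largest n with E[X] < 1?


We need C(n, 6) · 5^{1 − 15} < 1, i.e. C(n, 6) < 5^{15 − 1} = 6103515625.
Check values of n near the boundary:
  n = 126: C(126, 6) = 4925156775; 4925156775 < 6103515625? YES
  n = 127: C(127, 6) = 5169379425; 5169379425 < 6103515625? YES
  n = 128: C(128, 6) = 5423611200; 5423611200 < 6103515625? YES
  n = 129: C(129, 6) = 5688177600; 5688177600 < 6103515625? YES
  n = 130: C(130, 6) = 5963412000; 5963412000 < 6103515625? YES
  n = 131: C(131, 6) = 6249655776; 6249655776 < 6103515625? NO
  n = 132: C(132, 6) = 6547258432; 6547258432 < 6103515625? NO
The largest n with C(n, 6) < 6103515625 is n = 130 (where E[X] = 47707296/48828125 ≈ 0.9770454). Hence R_5(6) > 130, i.e. R_5(6) ≥ 131.

Largest n = 130; hence R_5(6) > 130.


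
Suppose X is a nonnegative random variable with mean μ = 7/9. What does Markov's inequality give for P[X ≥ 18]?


μ = E[X] = 7/9, a = 18.
Markov: P[X ≥ 18] ≤ μ/a = (7/9)/18 = 7/162.
Numerically: ≈ 0.04321.
(Since a = 18 > μ = 0.77778, the bound 7/162 is < 1 and informative.)

P[X ≥ 18] ≤ 7/162 ≈ 0.04321.


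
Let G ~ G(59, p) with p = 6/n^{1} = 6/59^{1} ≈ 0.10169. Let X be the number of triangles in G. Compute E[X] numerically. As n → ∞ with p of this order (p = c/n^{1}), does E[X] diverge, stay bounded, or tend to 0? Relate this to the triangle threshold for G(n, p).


Number of potential triangles: C(59, 3) = 32509.
Each occurs with probability p³ ≈ (0.10169)³ ≈ 1.0517141e-03.
By linearity: E[X] = C(59, 3)·p³ ≈ 32509 · 1.0517141e-03 ≈ 34.19018.
Here α = 1, so p = 6/n is exactly at the triangle threshold p ~ 1/n. Asymptotically E[X] → c³/6 = 6³/6 = 36 ≈ 36.00000, a bounded constant. In this regime the triangle count is asymptotically Poisson(c³/6).

E[X] ≈ 34.19018; in regime p = Θ(1/n^{1}) E[X] stays bounded (at the triangle threshold p ~ 1/n).


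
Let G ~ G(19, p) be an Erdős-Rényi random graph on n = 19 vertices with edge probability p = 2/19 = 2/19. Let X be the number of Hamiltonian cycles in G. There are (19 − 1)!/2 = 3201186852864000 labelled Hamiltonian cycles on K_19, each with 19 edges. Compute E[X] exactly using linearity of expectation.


K_19 has (19 − 1)!/2 = 3201186852864000 labelled Hamiltonian cycles.
For each such Hamiltonian cycle H, let X_H = 1 if all 19 edges of H are present in G. Then P[X_H = 1] = p^{19} = (2/19)^{19} = 524288/1978419655660313589123979.
By linearity of expectation: E[X] = Σ_H E[X_H] = 3201186852864000 · p^{19} = 3201186852864000 · 524288/1978419655660313589123979 = 1678343852714360832000/1978419655660313589123979.
Numerically: E[X] ≈ 0.000848326.

E[X] = 3201186852864000 · (2/19)^{19} = 1678343852714360832000/1978419655660313589123979 ≈ 0.000848326.


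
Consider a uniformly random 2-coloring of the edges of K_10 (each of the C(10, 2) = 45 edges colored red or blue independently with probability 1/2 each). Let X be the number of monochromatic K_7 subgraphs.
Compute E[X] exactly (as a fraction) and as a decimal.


Let X = Σ_S X_S over the C(10, 7) = 120 subsets S of size 7, where X_S = 1 if the K_7 on S is monochromatic.
For a fixed S, the K_7 on S has C(7, 2) = 21 edges. P[all 21 edges red] = (1/2)^21, and likewise for blue, so P[monochromatic] = 2·(1/2)^21 = 2^{1 − 21} = 1/1048576.
Summing: E[X] = C(10, 7) · 2^{1 − 21} = 120 · 1/1048576 = 15/131072.
Numerically: E[X] ≈ 0.0001.

E[X] = C(10,7)·2^(1−C(7,2)) = 15/131072 ≈ 0.0001.


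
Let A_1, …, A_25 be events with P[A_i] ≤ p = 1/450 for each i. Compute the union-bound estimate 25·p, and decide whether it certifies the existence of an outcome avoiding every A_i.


Union bound: P[∪_{i=1}^{25} A_i] ≤ Σ_i P[A_i] ≤ 25·p = 25·(1/450) = 1/18.
Numerically: 1/18 ≈ 0.055556.
Is 1/18 < 1? YES.
Since P[∪ A_i] ≤ 1/18 < 1, the complement has P[∩ A_i^c] ≥ 1 − 1/18 = 17/18 > 0, so some outcome avoids every A_i.

25·p = 1/18 ≈ 0.055556; existence CERTIFIED by the union bound.


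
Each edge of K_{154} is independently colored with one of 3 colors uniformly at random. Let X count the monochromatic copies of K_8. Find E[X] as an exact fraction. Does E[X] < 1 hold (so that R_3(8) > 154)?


E[X] = C(154, 8) · 3^{1 − 28} = 6521818990995 · 3^{−27} = 6521818990995/7625597484987.
As a reduced fraction: E[X] = 724646554555/847288609443 ≈ 0.85525.
Is E[X] < 1? YES.
Since E[X] < 1, there exists a 3-coloring of K_{154} with no monochromatic K_8; hence R_3(8) > 154.

E[X] = 724646554555/847288609443 ≈ 0.85525; E[X] < 1, so R_3(8) > 154.


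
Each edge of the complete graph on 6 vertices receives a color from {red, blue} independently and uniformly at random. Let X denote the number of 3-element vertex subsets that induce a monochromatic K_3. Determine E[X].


Let X = Σ_S X_S over the C(6, 3) = 20 subsets S of size 3, where X_S = 1 if the K_3 on S is monochromatic.
For a fixed S, the K_3 on S has C(3, 2) = 3 edges. P[all 3 edges red] = (1/2)^3, and likewise for blue, so P[monochromatic] = 2·(1/2)^3 = 2^{1 − 3} = 1/4.
Summing: E[X] = C(6, 3) · 2^{1 − 3} = 20 · 1/4 = 5.
Numerically: E[X] ≈ 5.0000.

E[X] = C(6,3)·2^(1−C(3,2)) = 5 ≈ 5.0000.


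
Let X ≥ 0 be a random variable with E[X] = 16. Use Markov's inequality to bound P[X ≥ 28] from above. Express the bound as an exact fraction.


μ = E[X] = 16, a = 28.
Markov: P[X ≥ 28] ≤ μ/a = (16)/28 = 4/7.
Numerically: ≈ 0.57143.
(Since a = 28 > μ = 16.00000, the bound 4/7 is < 1 and informative.)

P[X ≥ 28] ≤ 4/7 ≈ 0.57143.


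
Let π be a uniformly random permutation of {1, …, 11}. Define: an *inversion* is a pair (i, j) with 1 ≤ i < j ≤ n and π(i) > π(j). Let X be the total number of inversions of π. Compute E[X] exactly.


Write X = Σ X_I over the C(11, 2) = 55 pairs i < j, with X_I the indicator of one inversion.
There are 55 indicators.
For each fixed pair i < j, the values π(i) and π(j) are two distinct elements of {1, …, 11} in uniformly random order; by symmetry P[π(i) > π(j)] = 1/2.
By linearity: E[X] = 55 · (1/2) = C(11, 2) · (1/2) = 55/2 = 55/2 ≈ 27.5000.

E[X] = 55/2 = 27.5000.


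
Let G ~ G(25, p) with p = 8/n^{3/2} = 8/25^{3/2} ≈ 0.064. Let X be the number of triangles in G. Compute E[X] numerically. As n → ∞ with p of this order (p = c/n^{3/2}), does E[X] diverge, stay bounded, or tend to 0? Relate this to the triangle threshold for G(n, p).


Number of potential triangles: C(25, 3) = 2300.
Each occurs with probability p³ ≈ (0.064)³ ≈ 2.6214400e-04.
By linearity: E[X] = C(25, 3)·p³ ≈ 2300 · 2.6214400e-04 ≈ 0.60293.
Since α = 3/2 > 1, p = c/n^{3/2} = o(1/n) is below the triangle threshold p ~ 1/n. Asymptotically E[X] ~ (c³/6)·n^{3(1−α)} = (8³/6)·n^{-1.5} → 0, so by Markov's inequality G has no triangles w.h.p.

E[X] ≈ 0.60293; in regime p = Θ(1/n^{3/2}) E[X] tends to 0 (below the triangle threshold p ~ 1/n).


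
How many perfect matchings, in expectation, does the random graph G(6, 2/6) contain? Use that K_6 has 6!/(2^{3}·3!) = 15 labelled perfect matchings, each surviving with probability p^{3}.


K_6 has 6!/(2^{3}·3!) = 15 labelled perfect matchings.
For each such perfect matching H, let X_H = 1 if all 3 edges of H are present in G. Then P[X_H = 1] = p^{3} = (1/3)^{3} = 1/27.
By linearity of expectation: E[X] = Σ_H E[X_H] = 15 · p^{3} = 15 · 1/27 = 5/9.
Numerically: E[X] ≈ 0.5556.

E[X] = 15 · (1/3)^{3} = 5/9 ≈ 0.5556.


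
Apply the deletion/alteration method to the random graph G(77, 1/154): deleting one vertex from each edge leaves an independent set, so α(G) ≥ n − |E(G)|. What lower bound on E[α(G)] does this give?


E[|E(G)|] = C(77, 2)·p = 2926 · (1/154) = 19.
E[α(G)] ≥ n − E[|E(G)|] = 77 − 19 = 58.
Numerically: ≈ 58.000000.
(This is only a lower bound; the true E[α(G)] may be larger.)

E[α(G)] ≥ 58 ≈ 58.000000.


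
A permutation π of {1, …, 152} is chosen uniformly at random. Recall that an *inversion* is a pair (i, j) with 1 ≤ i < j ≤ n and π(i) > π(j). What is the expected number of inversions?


Write X = Σ X_I over the C(152, 2) = 11476 pairs i < j, with X_I the indicator of one inversion.
There are 11476 indicators.
For each fixed pair i < j, the values π(i) and π(j) are two distinct elements of {1, …, 152} in uniformly random order; by symmetry P[π(i) > π(j)] = 1/2.
By linearity: E[X] = 11476 · (1/2) = C(152, 2) · (1/2) = 11476/2 = 5738 ≈ 5738.000.

E[X] = 5738 = 5738.000.


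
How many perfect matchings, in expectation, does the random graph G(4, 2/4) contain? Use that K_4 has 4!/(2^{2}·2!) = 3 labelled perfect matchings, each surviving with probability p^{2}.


K_4 has 4!/(2^{2}·2!) = 3 labelled perfect matchings.
For each such perfect matching H, let X_H = 1 if all 2 edges of H are present in G. Then P[X_H = 1] = p^{2} = (1/2)^{2} = 1/4.
By linearity of expectation: E[X] = Σ_H E[X_H] = 3 · p^{2} = 3 · 1/4 = 3/4.
Numerically: E[X] ≈ 0.75.

E[X] = 3 · (1/2)^{2} = 3/4 ≈ 0.75.


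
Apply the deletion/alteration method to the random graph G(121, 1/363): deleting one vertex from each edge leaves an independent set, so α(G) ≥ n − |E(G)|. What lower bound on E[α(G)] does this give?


E[|E(G)|] = C(121, 2)·p = 7260 · (1/363) = 20.
E[α(G)] ≥ n − E[|E(G)|] = 121 − 20 = 101.
Numerically: ≈ 101.00000.
(This is only a lower bound; the true E[α(G)] may be larger.)

E[α(G)] ≥ 101 ≈ 101.00000.


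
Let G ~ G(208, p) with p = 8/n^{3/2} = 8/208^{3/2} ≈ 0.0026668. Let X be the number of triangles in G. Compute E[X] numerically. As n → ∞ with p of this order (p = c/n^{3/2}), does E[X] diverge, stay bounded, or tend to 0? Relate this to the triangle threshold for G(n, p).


Number of potential triangles: C(208, 3) = 1478256.
Each occurs with probability p³ ≈ (0.0026668)³ ≈ 1.8966402e-08.
By linearity: E[X] = C(208, 3)·p³ ≈ 1478256 · 1.8966402e-08 ≈ 0.02804.
Since α = 3/2 > 1, p = c/n^{3/2} = o(1/n) is below the triangle threshold p ~ 1/n. Asymptotically E[X] ~ (c³/6)·n^{3(1−α)} = (8³/6)·n^{-1.5} → 0, so by Markov's inequality G has no triangles w.h.p.

E[X] ≈ 0.02804; in regime p = Θ(1/n^{3/2}) E[X] tends to 0 (below the triangle threshold p ~ 1/n).


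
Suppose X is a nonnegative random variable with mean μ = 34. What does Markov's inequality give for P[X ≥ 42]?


μ = E[X] = 34, a = 42.
Markov: P[X ≥ 42] ≤ μ/a = (34)/42 = 17/21.
Numerically: ≈ 0.809524.
(Since a = 42 > μ = 34.000000, the bound 17/21 is < 1 and informative.)

P[X ≥ 42] ≤ 17/21 ≈ 0.809524.


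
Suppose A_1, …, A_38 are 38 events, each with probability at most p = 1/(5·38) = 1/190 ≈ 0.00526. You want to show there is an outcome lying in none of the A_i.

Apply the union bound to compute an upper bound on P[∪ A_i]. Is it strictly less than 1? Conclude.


Union bound: P[∪_{i=1}^{38} A_i] ≤ Σ_i P[A_i] ≤ 38·p = 38·(1/190) = 1/5.
Numerically: 1/5 ≈ 0.20000.
Is 1/5 < 1? YES.
Since P[∪ A_i] ≤ 1/5 < 1, the complement has P[∩ A_i^c] ≥ 1 − 1/5 = 4/5 > 0, so some outcome avoids every A_i.

38·p = 1/5 ≈ 0.20000; existence CERTIFIED by the union bound.


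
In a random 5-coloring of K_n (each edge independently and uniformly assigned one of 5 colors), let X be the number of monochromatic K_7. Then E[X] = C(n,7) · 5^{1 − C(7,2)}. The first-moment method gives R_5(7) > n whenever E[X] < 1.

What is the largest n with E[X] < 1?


We need C(n, 7) · 5^{1 − 21} < 1, i.e. C(n, 7) < 5^{21 − 1} = 95367431640625.
Check values of n near the boundary:
  n = 336: C(336, 7) = 90079147136880; 90079147136880 < 95367431640625? YES
  n = 337: C(337, 7) = 91989916924632; 91989916924632 < 95367431640625? YES
  n = 338: C(338, 7) = 93935323022736; 93935323022736 < 95367431640625? YES
  n = 339: C(339, 7) = 95915887062372; 95915887062372 < 95367431640625? NO
The largest n with C(n, 7) < 95367431640625 is n = 338 (where E[X] = 93935323022736/95367431640625 ≈ 0.9849833). Hence R_5(7) > 338, i.e. R_5(7) ≥ 339.

Largest n = 338; hence R_5(7) > 338.


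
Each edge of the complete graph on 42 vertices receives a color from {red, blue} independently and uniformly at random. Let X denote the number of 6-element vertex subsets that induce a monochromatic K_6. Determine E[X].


Let X = Σ_S X_S over the C(42, 6) = 5245786 subsets S of size 6, where X_S = 1 if the K_6 on S is monochromatic.
For a fixed S, the K_6 on S has C(6, 2) = 15 edges. P[all 15 edges red] = (1/2)^15, and likewise for blue, so P[monochromatic] = 2·(1/2)^15 = 2^{1 − 15} = 1/16384.
Summing: E[X] = C(42, 6) · 2^{1 − 15} = 5245786 · 1/16384 = 2622893/8192.
Numerically: E[X] ≈ 320.1774.

E[X] = C(42,6)·2^(1−C(6,2)) = 2622893/8192 ≈ 320.1774.


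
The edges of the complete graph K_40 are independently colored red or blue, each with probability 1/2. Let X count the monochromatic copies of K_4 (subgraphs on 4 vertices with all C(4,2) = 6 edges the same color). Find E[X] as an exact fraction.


Let X = Σ_S X_S over the C(40, 4) = 91390 subsets S of size 4, where X_S = 1 if the K_4 on S is monochromatic.
For a fixed S, the K_4 on S has C(4, 2) = 6 edges. P[all 6 edges red] = (1/2)^6, and likewise for blue, so P[monochromatic] = 2·(1/2)^6 = 2^{1 − 6} = 1/32.
By linearity: E[X] = C(40, 4) · 2^{1 − 6} = 91390 · 1/32 = 45695/16.
Numerically: E[X] ≈ 2855.938.

E[X] = C(40,4)·2^(1−C(4,2)) = 45695/16 ≈ 2855.938.


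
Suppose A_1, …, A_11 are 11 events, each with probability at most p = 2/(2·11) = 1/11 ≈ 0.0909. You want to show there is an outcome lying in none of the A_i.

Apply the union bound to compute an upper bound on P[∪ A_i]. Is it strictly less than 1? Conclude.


Union bound: P[∪_{i=1}^{11} A_i] ≤ Σ_i P[A_i] ≤ 11·p = 11·(1/11) = 1.
Numerically: 1 ≈ 1.0000.
Is 1 < 1? NO.
Since the bound 1 is ≥ 1, the union bound is uninformative here; it does NOT by itself certify existence.

11·p = 1 ≈ 1.0000; existence NOT certified by the union bound.


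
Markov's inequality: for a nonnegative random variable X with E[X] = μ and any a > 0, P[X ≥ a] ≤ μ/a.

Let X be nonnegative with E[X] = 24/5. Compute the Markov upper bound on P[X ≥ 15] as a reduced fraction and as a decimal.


μ = E[X] = 24/5, a = 15.
Markov: P[X ≥ 15] ≤ μ/a = (24/5)/15 = 8/25.
Numerically: ≈ 0.320.
(Since a = 15 > μ = 4.800, the bound 8/25 is < 1 and informative.)

P[X ≥ 15] ≤ 8/25 ≈ 0.320.


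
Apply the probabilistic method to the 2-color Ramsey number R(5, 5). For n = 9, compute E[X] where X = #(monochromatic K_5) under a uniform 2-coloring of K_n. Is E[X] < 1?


E[X] = C(9, 5) · 2^{1 − 10} = 126 · 2^{−9} = 126/512.
As a reduced fraction: E[X] = 63/256 ≈ 0.2461.
Is E[X] < 1? YES.
Since E[X] < 1, there exists a 2-coloring of K_{9} with no monochromatic K_5; hence R(5, 5) > 9.

E[X] = 63/256 ≈ 0.2461; E[X] < 1, so R(5, 5) > 9.


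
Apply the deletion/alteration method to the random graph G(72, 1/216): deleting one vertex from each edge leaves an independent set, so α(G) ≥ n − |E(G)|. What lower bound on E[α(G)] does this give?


E[|E(G)|] = C(72, 2)·p = 2556 · (1/216) = 71/6.
E[α(G)] ≥ n − E[|E(G)|] = 72 − 71/6 = 361/6.
Numerically: ≈ 60.16667.
(This is only a lower bound; the true E[α(G)] may be larger.)

E[α(G)] ≥ 361/6 ≈ 60.16667.


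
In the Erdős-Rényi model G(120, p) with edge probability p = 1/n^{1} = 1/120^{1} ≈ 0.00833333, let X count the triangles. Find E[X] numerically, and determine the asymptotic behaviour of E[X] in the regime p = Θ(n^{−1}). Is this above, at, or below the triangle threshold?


Number of potential triangles: C(120, 3) = 280840.
Each occurs with probability p³ ≈ (0.00833333)³ ≈ 5.78703704e-07.
By linearity: E[X] = C(120, 3)·p³ ≈ 280840 · 5.78703704e-07 ≈ 0.162523.
Here α = 1, so p = 1/n is exactly at the triangle threshold p ~ 1/n. Asymptotically E[X] → c³/6 = 1³/6 = 1/6 ≈ 0.166667, a bounded constant. In this regime the triangle count is asymptotically Poisson(c³/6).

E[X] ≈ 0.162523; in regime p = Θ(1/n^{1}) E[X] stays bounded (at the triangle threshold p ~ 1/n).


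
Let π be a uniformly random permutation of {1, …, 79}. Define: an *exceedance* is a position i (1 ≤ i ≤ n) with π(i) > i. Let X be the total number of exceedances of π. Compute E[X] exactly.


Write X = Σ_{i=1}^{79} X_i, where X_i = 1_{π(i) > i}.
For each fixed i, π(i) is uniform over {1, …, 79} (marginal of a uniform permutation), so P[π(i) > i] = (n − i)/n. Summing: Σ_{i=1}^{79} (n − i)/n = (0 + 1 + … + 78)/79 = 79(79 − 1)/(2·79) = (79 − 1)/2.
Hence E[X] = Σ_{i=1}^{79} (79 − i)/79 = 39 ≈ 39.000.

E[X] = 39 = 39.000.


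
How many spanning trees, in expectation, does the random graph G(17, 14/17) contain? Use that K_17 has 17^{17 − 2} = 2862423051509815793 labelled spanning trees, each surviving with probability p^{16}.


K_17 has 17^{17 − 2} = 2862423051509815793 labelled spanning trees.
For each such spanning tree H, let X_H = 1 if all 16 edges of H are present in G. Then P[X_H = 1] = p^{16} = (14/17)^{16} = 2177953337809371136/48661191875666868481.
Summing the indicators: E[X] = Σ_H E[X_H] = 2862423051509815793 · p^{16} = 2862423051509815793 · 2177953337809371136/48661191875666868481 = 2177953337809371136/17.
Numerically: E[X] ≈ 1.28115e+17.

E[X] = 2862423051509815793 · (14/17)^{16} = 2177953337809371136/17 ≈ 1.28115e+17.


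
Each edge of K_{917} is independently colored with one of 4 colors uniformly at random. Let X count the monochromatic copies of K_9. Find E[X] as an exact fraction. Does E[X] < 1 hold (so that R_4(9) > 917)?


E[X] = C(917, 9) · 4^{1 − 36} = 1214670081818390006810 · 4^{−35} = 1214670081818390006810/1180591620717411303424.
As a reduced fraction: E[X] = 607335040909195003405/590295810358705651712 ≈ 1.0288656.
Is E[X] < 1? NO.
Since E[X] ≥ 1, the first-moment bound is inconclusive at n = 917; it does NOT by itself certify R_4(9) > 917.

E[X] = 607335040909195003405/590295810358705651712 ≈ 1.0288656; E[X] ≥ 1; first-moment method inconclusive here.


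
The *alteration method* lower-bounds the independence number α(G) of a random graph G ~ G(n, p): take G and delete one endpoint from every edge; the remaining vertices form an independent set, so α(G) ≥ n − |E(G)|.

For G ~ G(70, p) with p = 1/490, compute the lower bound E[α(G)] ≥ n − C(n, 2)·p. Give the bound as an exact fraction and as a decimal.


E[|E(G)|] = C(70, 2)·p = 2415 · (1/490) = 69/14.
E[α(G)] ≥ n − E[|E(G)|] = 70 − 69/14 = 911/14.
Numerically: ≈ 65.07143.
(This is only a lower bound; the true E[α(G)] may be larger.)

E[α(G)] ≥ 911/14 ≈ 65.07143.


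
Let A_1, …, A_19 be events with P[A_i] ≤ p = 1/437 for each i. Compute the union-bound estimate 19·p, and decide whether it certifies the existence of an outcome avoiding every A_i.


Union bound: P[∪_{i=1}^{19} A_i] ≤ Σ_i P[A_i] ≤ 19·p = 19·(1/437) = 1/23.
Numerically: 1/23 ≈ 0.0434783.
Is 1/23 < 1? YES.
Since P[∪ A_i] ≤ 1/23 < 1, the complement has P[∩ A_i^c] ≥ 1 − 1/23 = 22/23 > 0, so some outcome avoids every A_i.

19·p = 1/23 ≈ 0.0434783; existence CERTIFIED by the union bound.


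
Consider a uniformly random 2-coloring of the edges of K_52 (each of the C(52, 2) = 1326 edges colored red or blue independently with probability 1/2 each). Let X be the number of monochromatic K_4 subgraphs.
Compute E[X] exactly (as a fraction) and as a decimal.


Let X = Σ_S X_S over the C(52, 4) = 270725 subsets S of size 4, where X_S = 1 if the K_4 on S is monochromatic.
For a fixed S, the K_4 on S has C(4, 2) = 6 edges. P[all 6 edges red] = (1/2)^6, and likewise for blue, so P[monochromatic] = 2·(1/2)^6 = 2^{1 − 6} = 1/32.
Summing: E[X] = C(52, 4) · 2^{1 − 6} = 270725 · 1/32 = 270725/32.
Numerically: E[X] ≈ 8460.156250.

E[X] = C(52,4)·2^(1−C(4,2)) = 270725/32 ≈ 8460.156250.


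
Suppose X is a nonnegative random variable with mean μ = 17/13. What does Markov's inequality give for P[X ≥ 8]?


μ = E[X] = 17/13, a = 8.
Markov: P[X ≥ 8] ≤ μ/a = (17/13)/8 = 17/104.
Numerically: ≈ 0.16346.
(Since a = 8 > μ = 1.30769, the bound 17/104 is < 1 and informative.)

P[X ≥ 8] ≤ 17/104 ≈ 0.16346.


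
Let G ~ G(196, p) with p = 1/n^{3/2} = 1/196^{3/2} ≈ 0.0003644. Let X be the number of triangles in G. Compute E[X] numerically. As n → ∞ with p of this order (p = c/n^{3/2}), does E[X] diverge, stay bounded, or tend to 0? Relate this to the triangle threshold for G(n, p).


Number of potential triangles: C(196, 3) = 1235780.
Each occurs with probability p³ ≈ (0.0003644)³ ≈ 4.840026e-11.
By linearity: E[X] = C(196, 3)·p³ ≈ 1235780 · 4.840026e-11 ≈ 0.0001.
Since α = 3/2 > 1, p = c/n^{3/2} = o(1/n) is below the triangle threshold p ~ 1/n. Asymptotically E[X] ~ (c³/6)·n^{3(1−α)} = (1³/6)·n^{-1.5} → 0, so by Markov's inequality G has no triangles w.h.p.

E[X] ≈ 0.0001; in regime p = Θ(1/n^{3/2}) E[X] tends to 0 (below the triangle threshold p ~ 1/n).


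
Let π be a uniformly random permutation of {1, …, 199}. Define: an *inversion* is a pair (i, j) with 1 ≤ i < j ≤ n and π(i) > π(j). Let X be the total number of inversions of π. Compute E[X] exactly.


Write X = Σ X_I over the C(199, 2) = 19701 pairs i < j, with X_I the indicator of one inversion.
There are 19701 indicators.
For each fixed pair i < j, the values π(i) and π(j) are two distinct elements of {1, …, 199} in uniformly random order; by symmetry P[π(i) > π(j)] = 1/2.
By linearity: E[X] = 19701 · (1/2) = C(199, 2) · (1/2) = 19701/2 = 19701/2 ≈ 9850.500.

E[X] = 19701/2 = 9850.500.


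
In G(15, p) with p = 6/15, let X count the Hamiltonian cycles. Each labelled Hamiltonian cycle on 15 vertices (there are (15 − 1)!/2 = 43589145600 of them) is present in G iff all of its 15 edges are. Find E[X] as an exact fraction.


K_15 has (15 − 1)!/2 = 43589145600 labelled Hamiltonian cycles.
For each such Hamiltonian cycle H, let X_H = 1 if all 15 edges of H are present in G. Then P[X_H = 1] = p^{15} = (2/5)^{15} = 32768/30517578125.
By linearity: E[X] = Σ_H E[X_H] = 43589145600 · p^{15} = 43589145600 · 32768/30517578125 = 57133164920832/1220703125.
Numerically: E[X] ≈ 4.68e+04.

E[X] = 43589145600 · (2/5)^{15} = 57133164920832/1220703125 ≈ 4.68e+04.


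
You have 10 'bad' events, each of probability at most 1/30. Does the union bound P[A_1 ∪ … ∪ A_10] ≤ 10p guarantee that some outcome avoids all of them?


Union bound: P[∪_{i=1}^{10} A_i] ≤ Σ_i P[A_i] ≤ 10·p = 10·(1/30) = 1/3.
Numerically: 1/3 ≈ 0.3333333.
Is 1/3 < 1? YES.
Since P[∪ A_i] ≤ 1/3 < 1, the complement has P[∩ A_i^c] ≥ 1 − 1/3 = 2/3 > 0, so some outcome avoids every A_i.

10·p = 1/3 ≈ 0.3333333; existence CERTIFIED by the union bound.


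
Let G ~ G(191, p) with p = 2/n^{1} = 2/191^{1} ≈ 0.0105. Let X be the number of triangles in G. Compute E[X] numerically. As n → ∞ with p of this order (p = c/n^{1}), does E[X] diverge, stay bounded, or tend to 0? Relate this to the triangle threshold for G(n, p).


Number of potential triangles: C(191, 3) = 1143135.
Each occurs with probability p³ ≈ (0.0105)³ ≈ 1.14813e-06.
By linearity: E[X] = C(191, 3)·p³ ≈ 1143135 · 1.14813e-06 ≈ 1.312.
Here α = 1, so p = 2/n is exactly at the triangle threshold p ~ 1/n. Asymptotically E[X] → c³/6 = 2³/6 = 4/3 ≈ 1.333, a bounded constant. In this regime the triangle count is asymptotically Poisson(c³/6).

E[X] ≈ 1.312; in regime p = Θ(1/n^{1}) E[X] stays bounded (at the triangle threshold p ~ 1/n).


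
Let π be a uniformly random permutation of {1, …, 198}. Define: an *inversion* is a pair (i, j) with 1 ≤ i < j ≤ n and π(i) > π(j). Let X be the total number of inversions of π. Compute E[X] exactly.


Write X = Σ X_I over the C(198, 2) = 19503 pairs i < j, with X_I the indicator of one inversion.
There are 19503 indicators.
For each fixed pair i < j, the values π(i) and π(j) are two distinct elements of {1, …, 198} in uniformly random order; by symmetry P[π(i) > π(j)] = 1/2.
By linearity: E[X] = 19503 · (1/2) = C(198, 2) · (1/2) = 19503/2 = 19503/2 ≈ 9751.50000.

E[X] = 19503/2 = 9751.50000.


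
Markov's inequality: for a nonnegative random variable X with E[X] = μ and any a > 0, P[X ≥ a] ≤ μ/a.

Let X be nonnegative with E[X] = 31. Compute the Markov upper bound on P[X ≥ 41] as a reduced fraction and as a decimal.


μ = E[X] = 31, a = 41.
Markov: P[X ≥ 41] ≤ μ/a = (31)/41 = 31/41.
Numerically: ≈ 0.75610.
(Since a = 41 > μ = 31.00000, the bound 31/41 is < 1 and informative.)

P[X ≥ 41] ≤ 31/41 ≈ 0.75610.


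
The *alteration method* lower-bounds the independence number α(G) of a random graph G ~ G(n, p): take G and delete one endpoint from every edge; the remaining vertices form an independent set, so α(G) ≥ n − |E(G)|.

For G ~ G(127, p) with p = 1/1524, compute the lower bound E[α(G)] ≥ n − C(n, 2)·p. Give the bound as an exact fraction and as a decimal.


E[|E(G)|] = C(127, 2)·p = 8001 · (1/1524) = 21/4.
E[α(G)] ≥ n − E[|E(G)|] = 127 − 21/4 = 487/4.
Numerically: ≈ 121.75000.
(This is only a lower bound; the true E[α(G)] may be larger.)

E[α(G)] ≥ 487/4 ≈ 121.75000.


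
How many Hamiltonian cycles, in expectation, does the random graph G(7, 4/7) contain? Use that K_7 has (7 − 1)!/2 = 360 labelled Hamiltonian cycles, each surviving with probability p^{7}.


K_7 has (7 − 1)!/2 = 360 labelled Hamiltonian cycles.
For each such Hamiltonian cycle H, let X_H = 1 if all 7 edges of H are present in G. Then P[X_H = 1] = p^{7} = (4/7)^{7} = 16384/823543.
By linearity: E[X] = Σ_H E[X_H] = 360 · p^{7} = 360 · 16384/823543 = 5898240/823543.
Numerically: E[X] ≈ 7.16203.

E[X] = 360 · (4/7)^{7} = 5898240/823543 ≈ 7.16203.


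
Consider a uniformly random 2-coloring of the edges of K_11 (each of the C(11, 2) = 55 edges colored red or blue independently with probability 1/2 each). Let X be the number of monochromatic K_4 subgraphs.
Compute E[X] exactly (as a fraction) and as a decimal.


Let X = Σ_S X_S over the C(11, 4) = 330 subsets S of size 4, where X_S = 1 if the K_4 on S is monochromatic.
For a fixed S, the K_4 on S has C(4, 2) = 6 edges. P[all 6 edges red] = (1/2)^6, and likewise for blue, so P[monochromatic] = 2·(1/2)^6 = 2^{1 − 6} = 1/32.
By linearity: E[X] = C(11, 4) · 2^{1 − 6} = 330 · 1/32 = 165/16.
Numerically: E[X] ≈ 10.3125.

E[X] = C(11,4)·2^(1−C(4,2)) = 165/16 ≈ 10.3125.


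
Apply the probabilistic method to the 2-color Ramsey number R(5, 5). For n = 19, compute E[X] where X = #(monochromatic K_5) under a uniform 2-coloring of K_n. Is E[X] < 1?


E[X] = C(19, 5) · 2^{1 − 10} = 11628 · 2^{−9} = 11628/512.
As a reduced fraction: E[X] = 2907/128 ≈ 22.7109.
Is E[X] < 1? NO.
Since E[X] ≥ 1, the first-moment bound is inconclusive at n = 19; it does NOT by itself certify R(5, 5) > 19.

E[X] = 2907/128 ≈ 22.7109; E[X] ≥ 1; first-moment method inconclusive here.


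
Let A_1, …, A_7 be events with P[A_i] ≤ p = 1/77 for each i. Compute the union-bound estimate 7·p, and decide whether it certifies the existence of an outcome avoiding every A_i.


Union bound: P[∪_{i=1}^{7} A_i] ≤ Σ_i P[A_i] ≤ 7·p = 7·(1/77) = 1/11.
Numerically: 1/11 ≈ 0.091.
Is 1/11 < 1? YES.
Since P[∪ A_i] ≤ 1/11 < 1, the complement has P[∩ A_i^c] ≥ 1 − 1/11 = 10/11 > 0, so some outcome avoids every A_i.

7·p = 1/11 ≈ 0.091; existence CERTIFIED by the union bound.
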